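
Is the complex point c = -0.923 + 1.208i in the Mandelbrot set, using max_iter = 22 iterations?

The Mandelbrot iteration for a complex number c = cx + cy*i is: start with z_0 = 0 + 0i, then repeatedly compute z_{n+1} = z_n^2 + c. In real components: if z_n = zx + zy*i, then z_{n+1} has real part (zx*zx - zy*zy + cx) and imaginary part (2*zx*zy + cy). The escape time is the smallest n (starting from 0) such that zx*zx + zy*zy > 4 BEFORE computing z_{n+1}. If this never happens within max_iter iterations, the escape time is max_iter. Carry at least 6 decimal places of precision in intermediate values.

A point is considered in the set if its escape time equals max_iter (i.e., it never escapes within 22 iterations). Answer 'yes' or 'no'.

z_0 = 0 + 0i, c = -0.9230 + 1.2080i
Iter 1: z = -0.9230 + 1.2080i, |z|^2 = 2.3112
Iter 2: z = -1.5303 + -1.0220i, |z|^2 = 3.3863
Iter 3: z = 0.3745 + 4.3359i, |z|^2 = 18.9403
Escaped at iteration 3

Answer: no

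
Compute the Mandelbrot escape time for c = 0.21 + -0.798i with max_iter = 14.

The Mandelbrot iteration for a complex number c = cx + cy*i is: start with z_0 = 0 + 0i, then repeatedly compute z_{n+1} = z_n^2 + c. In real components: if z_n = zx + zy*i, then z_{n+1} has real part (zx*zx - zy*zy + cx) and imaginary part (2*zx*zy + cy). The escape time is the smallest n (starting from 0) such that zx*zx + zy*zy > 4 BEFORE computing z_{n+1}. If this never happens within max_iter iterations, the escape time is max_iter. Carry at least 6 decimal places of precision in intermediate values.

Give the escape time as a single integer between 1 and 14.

Answer: 5

Derivation:
z_0 = 0 + 0i, c = 0.2100 + -0.7980i
Iter 1: z = 0.2100 + -0.7980i, |z|^2 = 0.6809
Iter 2: z = -0.3827 + -1.1332i, |z|^2 = 1.4305
Iter 3: z = -0.9276 + 0.0693i, |z|^2 = 0.8652
Iter 4: z = 1.0656 + -0.9266i, |z|^2 = 1.9942
Iter 5: z = 0.4869 + -2.7728i, |z|^2 = 7.9257
Escaped at iteration 5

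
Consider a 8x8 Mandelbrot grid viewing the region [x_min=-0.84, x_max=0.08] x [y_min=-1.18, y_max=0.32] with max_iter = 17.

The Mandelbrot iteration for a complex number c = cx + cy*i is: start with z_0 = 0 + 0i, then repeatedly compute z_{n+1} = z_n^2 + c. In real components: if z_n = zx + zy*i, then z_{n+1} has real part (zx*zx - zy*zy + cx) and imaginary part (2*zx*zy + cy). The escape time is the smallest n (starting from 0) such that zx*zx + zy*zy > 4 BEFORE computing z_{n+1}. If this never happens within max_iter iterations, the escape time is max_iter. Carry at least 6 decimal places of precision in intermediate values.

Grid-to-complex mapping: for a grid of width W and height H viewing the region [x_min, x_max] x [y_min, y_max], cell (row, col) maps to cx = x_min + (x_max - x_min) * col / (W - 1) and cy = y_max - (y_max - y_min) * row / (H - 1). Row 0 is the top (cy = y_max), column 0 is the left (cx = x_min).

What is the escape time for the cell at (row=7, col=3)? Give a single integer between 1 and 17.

z_0 = 0 + 0i, c = -0.4457 + -1.1800i
Iter 1: z = -0.4457 + -1.1800i, |z|^2 = 1.5911
Iter 2: z = -1.6395 + -0.1281i, |z|^2 = 2.7042
Iter 3: z = 2.2257 + -0.7599i, |z|^2 = 5.5311
Escaped at iteration 3

Answer: 3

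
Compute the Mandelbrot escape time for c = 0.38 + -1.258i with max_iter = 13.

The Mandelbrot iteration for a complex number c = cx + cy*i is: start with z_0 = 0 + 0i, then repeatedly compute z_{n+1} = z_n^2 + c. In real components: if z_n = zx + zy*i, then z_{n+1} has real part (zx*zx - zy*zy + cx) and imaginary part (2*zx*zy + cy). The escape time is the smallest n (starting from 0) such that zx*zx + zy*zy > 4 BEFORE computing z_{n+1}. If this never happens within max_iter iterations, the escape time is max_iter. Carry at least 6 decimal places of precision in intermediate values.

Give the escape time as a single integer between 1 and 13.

z_0 = 0 + 0i, c = 0.3800 + -1.2580i
Iter 1: z = 0.3800 + -1.2580i, |z|^2 = 1.7270
Iter 2: z = -1.0582 + -2.2141i, |z|^2 = 6.0219
Escaped at iteration 2

Answer: 2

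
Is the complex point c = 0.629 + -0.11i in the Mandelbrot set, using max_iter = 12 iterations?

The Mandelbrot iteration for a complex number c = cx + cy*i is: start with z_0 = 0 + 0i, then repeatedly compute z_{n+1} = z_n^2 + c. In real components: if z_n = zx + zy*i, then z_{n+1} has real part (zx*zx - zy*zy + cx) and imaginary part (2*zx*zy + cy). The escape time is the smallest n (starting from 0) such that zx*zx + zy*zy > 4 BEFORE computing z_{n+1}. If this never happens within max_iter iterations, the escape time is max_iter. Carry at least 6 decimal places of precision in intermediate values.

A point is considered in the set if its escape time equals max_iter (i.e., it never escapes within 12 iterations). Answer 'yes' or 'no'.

Answer: no

Derivation:
z_0 = 0 + 0i, c = 0.6290 + -0.1100i
Iter 1: z = 0.6290 + -0.1100i, |z|^2 = 0.4077
Iter 2: z = 1.0125 + -0.2484i, |z|^2 = 1.0869
Iter 3: z = 1.5925 + -0.6130i, |z|^2 = 2.9120
Iter 4: z = 2.7894 + -2.0624i, |z|^2 = 12.0346
Escaped at iteration 4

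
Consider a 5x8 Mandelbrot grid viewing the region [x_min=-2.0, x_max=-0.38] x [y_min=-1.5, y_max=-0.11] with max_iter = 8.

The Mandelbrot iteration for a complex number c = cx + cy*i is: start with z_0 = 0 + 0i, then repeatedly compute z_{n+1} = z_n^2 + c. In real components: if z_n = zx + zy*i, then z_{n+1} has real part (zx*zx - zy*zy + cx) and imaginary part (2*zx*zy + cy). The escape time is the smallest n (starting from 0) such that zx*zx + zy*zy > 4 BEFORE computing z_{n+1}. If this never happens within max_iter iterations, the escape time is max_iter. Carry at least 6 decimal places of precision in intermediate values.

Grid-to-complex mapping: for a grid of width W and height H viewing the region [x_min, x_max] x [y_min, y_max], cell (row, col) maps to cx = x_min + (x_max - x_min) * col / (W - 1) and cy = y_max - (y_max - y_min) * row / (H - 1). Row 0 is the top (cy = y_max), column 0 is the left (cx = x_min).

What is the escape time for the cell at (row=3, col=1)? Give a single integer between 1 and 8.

z_0 = 0 + 0i, c = -1.5950 + -0.7057i
Iter 1: z = -1.5950 + -0.7057i, |z|^2 = 3.0421
Iter 2: z = 0.4510 + 1.5455i, |z|^2 = 2.5920
Iter 3: z = -3.7802 + 0.6883i, |z|^2 = 14.7638
Escaped at iteration 3

Answer: 3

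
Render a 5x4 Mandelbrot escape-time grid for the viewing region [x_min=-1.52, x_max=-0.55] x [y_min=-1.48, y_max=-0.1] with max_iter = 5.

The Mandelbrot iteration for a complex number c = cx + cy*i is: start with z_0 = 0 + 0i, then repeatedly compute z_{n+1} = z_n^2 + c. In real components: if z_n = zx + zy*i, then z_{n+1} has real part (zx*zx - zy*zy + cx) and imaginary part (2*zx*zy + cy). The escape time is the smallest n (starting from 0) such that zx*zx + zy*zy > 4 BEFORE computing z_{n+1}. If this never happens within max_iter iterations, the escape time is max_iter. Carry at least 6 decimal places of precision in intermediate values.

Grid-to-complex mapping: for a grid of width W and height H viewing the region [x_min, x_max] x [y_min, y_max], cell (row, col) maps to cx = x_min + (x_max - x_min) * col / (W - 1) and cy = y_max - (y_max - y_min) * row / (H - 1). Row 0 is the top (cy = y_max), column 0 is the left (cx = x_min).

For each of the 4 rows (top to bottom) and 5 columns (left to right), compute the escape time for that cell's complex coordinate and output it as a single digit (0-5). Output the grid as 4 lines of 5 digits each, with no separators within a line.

Answer: 55555
33555
23334
12222

Derivation:
(row=0, col=0): c = -1.5200 + -0.1000i → escape time 5
(row=0, col=1): c = -1.2775 + -0.1000i → escape time 5
(row=0, col=2): c = -1.0350 + -0.1000i → escape time 5
(row=0, col=3): c = -0.7925 + -0.1000i → escape time 5
(row=0, col=4): c = -0.5500 + -0.1000i → escape time 5
(row=1, col=0): c = -1.5200 + -0.5600i → escape time 3
(row=1, col=1): c = -1.2775 + -0.5600i → escape time 3
(row=1, col=2): c = -1.0350 + -0.5600i → escape time 5
(row=1, col=3): c = -0.7925 + -0.5600i → escape time 5
(row=1, col=4): c = -0.5500 + -0.5600i → escape time 5
(row=2, col=0): c = -1.5200 + -1.0200i → escape time 2
(row=2, col=1): c = -1.2775 + -1.0200i → escape time 3
(row=2, col=2): c = -1.0350 + -1.0200i → escape time 3
(row=2, col=3): c = -0.7925 + -1.0200i → escape time 3
(row=2, col=4): c = -0.5500 + -1.0200i → escape time 4
(row=3, col=0): c = -1.5200 + -1.4800i → escape time 1
(row=3, col=1): c = -1.2775 + -1.4800i → escape time 2
(row=3, col=2): c = -1.0350 + -1.4800i → escape time 2
(row=3, col=3): c = -0.7925 + -1.4800i → escape time 2
(row=3, col=4): c = -0.5500 + -1.4800i → escape time 2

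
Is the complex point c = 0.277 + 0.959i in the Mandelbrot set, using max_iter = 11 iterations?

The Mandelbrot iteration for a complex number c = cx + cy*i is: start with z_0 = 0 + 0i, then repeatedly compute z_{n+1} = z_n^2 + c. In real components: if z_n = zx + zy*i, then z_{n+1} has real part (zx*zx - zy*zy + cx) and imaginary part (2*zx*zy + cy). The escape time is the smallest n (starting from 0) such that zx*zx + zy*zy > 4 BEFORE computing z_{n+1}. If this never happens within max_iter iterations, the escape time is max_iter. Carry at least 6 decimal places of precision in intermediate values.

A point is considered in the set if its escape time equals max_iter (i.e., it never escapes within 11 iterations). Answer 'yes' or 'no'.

Answer: no

Derivation:
z_0 = 0 + 0i, c = 0.2770 + 0.9590i
Iter 1: z = 0.2770 + 0.9590i, |z|^2 = 0.9964
Iter 2: z = -0.5660 + 1.4903i, |z|^2 = 2.5413
Iter 3: z = -1.6237 + -0.7279i, |z|^2 = 3.1660
Iter 4: z = 2.3835 + 3.3226i, |z|^2 = 16.7204
Escaped at iteration 4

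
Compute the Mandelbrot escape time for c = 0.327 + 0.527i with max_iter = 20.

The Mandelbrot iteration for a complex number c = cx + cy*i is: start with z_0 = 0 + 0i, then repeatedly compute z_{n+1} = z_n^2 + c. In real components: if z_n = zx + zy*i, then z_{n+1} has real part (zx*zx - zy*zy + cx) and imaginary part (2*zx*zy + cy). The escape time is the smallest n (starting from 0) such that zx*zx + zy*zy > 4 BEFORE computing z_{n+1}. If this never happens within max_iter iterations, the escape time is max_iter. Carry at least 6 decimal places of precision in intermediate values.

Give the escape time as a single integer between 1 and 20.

z_0 = 0 + 0i, c = 0.3270 + 0.5270i
Iter 1: z = 0.3270 + 0.5270i, |z|^2 = 0.3847
Iter 2: z = 0.1562 + 0.8717i, |z|^2 = 0.7842
Iter 3: z = -0.4084 + 0.7993i, |z|^2 = 0.8057
Iter 4: z = -0.1451 + -0.1259i, |z|^2 = 0.0369
Iter 5: z = 0.3322 + 0.5635i, |z|^2 = 0.4279
Iter 6: z = 0.1198 + 0.9014i, |z|^2 = 0.8269
Iter 7: z = -0.4712 + 0.7430i, |z|^2 = 0.7741
Iter 8: z = -0.0030 + -0.1732i, |z|^2 = 0.0300
Iter 9: z = 0.2970 + 0.5280i, |z|^2 = 0.3670
Iter 10: z = 0.1364 + 0.8407i, |z|^2 = 0.7253
Iter 11: z = -0.3611 + 0.7563i, |z|^2 = 0.7024
Iter 12: z = -0.1146 + -0.0192i, |z|^2 = 0.0135
Iter 13: z = 0.3398 + 0.5314i, |z|^2 = 0.3978
Iter 14: z = 0.1600 + 0.8881i, |z|^2 = 0.8143
Iter 15: z = -0.4361 + 0.8113i, |z|^2 = 0.8484
Iter 16: z = -0.1410 + -0.1806i, |z|^2 = 0.0525
Iter 17: z = 0.3142 + 0.5779i, |z|^2 = 0.4328
Iter 18: z = 0.0918 + 0.8902i, |z|^2 = 0.8009
Iter 19: z = -0.4571 + 0.6904i, |z|^2 = 0.6855

Answer: 20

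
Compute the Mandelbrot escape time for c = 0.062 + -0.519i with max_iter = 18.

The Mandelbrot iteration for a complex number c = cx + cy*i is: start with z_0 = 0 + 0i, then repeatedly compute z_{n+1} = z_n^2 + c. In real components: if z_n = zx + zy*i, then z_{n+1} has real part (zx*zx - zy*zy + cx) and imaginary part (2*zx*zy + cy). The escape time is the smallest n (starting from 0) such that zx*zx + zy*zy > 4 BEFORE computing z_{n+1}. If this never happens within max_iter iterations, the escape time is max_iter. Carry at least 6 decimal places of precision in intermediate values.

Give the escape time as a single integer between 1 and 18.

z_0 = 0 + 0i, c = 0.0620 + -0.5190i
Iter 1: z = 0.0620 + -0.5190i, |z|^2 = 0.2732
Iter 2: z = -0.2035 + -0.5834i, |z|^2 = 0.3817
Iter 3: z = -0.2369 + -0.2816i, |z|^2 = 0.1354
Iter 4: z = 0.0388 + -0.3856i, |z|^2 = 0.1502
Iter 5: z = -0.0852 + -0.5490i, |z|^2 = 0.3086
Iter 6: z = -0.2321 + -0.4255i, |z|^2 = 0.2349
Iter 7: z = -0.0652 + -0.3215i, |z|^2 = 0.1076
Iter 8: z = -0.0371 + -0.4771i, |z|^2 = 0.2290
Iter 9: z = -0.1642 + -0.4836i, |z|^2 = 0.2608
Iter 10: z = -0.1449 + -0.3601i, |z|^2 = 0.1507
Iter 11: z = -0.0467 + -0.4146i, |z|^2 = 0.1741
Iter 12: z = -0.1078 + -0.4803i, |z|^2 = 0.2423
Iter 13: z = -0.1570 + -0.4155i, |z|^2 = 0.1973
Iter 14: z = -0.0860 + -0.3885i, |z|^2 = 0.1583
Iter 15: z = -0.0815 + -0.4522i, |z|^2 = 0.2111
Iter 16: z = -0.1358 + -0.4453i, |z|^2 = 0.2167
Iter 17: z = -0.1178 + -0.3980i, |z|^2 = 0.1723

Answer: 18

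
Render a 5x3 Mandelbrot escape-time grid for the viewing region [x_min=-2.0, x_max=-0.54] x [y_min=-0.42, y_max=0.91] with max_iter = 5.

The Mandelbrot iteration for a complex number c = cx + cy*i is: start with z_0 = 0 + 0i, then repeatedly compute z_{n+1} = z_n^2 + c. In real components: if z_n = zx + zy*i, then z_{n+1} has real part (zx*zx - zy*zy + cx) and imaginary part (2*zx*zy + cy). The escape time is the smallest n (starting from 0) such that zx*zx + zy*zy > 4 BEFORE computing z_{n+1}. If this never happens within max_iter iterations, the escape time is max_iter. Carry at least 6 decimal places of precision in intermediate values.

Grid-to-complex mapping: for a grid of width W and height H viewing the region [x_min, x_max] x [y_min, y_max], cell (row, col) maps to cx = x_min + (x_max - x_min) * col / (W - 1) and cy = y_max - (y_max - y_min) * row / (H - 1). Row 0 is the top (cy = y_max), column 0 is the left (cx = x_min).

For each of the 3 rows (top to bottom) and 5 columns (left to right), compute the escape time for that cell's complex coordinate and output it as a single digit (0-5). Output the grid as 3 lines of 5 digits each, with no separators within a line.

Answer: 12334
14555
13555

Derivation:
(row=0, col=0): c = -2.0000 + 0.9100i → escape time 1
(row=0, col=1): c = -1.6350 + 0.9100i → escape time 2
(row=0, col=2): c = -1.2700 + 0.9100i → escape time 3
(row=0, col=3): c = -0.9050 + 0.9100i → escape time 3
(row=0, col=4): c = -0.5400 + 0.9100i → escape time 4
(row=1, col=0): c = -2.0000 + 0.2450i → escape time 1
(row=1, col=1): c = -1.6350 + 0.2450i → escape time 4
(row=1, col=2): c = -1.2700 + 0.2450i → escape time 5
(row=1, col=3): c = -0.9050 + 0.2450i → escape time 5
(row=1, col=4): c = -0.5400 + 0.2450i → escape time 5
(row=2, col=0): c = -2.0000 + -0.4200i → escape time 1
(row=2, col=1): c = -1.6350 + -0.4200i → escape time 3
(row=2, col=2): c = -1.2700 + -0.4200i → escape time 5
(row=2, col=3): c = -0.9050 + -0.4200i → escape time 5
(row=2, col=4): c = -0.5400 + -0.4200i → escape time 5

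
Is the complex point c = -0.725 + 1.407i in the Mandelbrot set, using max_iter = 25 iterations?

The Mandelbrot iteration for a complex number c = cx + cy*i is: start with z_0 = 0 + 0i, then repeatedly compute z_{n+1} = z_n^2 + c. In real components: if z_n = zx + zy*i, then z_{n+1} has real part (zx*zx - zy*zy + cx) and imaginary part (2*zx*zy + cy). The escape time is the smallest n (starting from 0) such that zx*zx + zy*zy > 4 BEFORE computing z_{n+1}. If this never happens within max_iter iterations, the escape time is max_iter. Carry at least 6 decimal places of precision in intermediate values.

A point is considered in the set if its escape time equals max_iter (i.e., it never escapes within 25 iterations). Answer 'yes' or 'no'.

Answer: no

Derivation:
z_0 = 0 + 0i, c = -0.7250 + 1.4070i
Iter 1: z = -0.7250 + 1.4070i, |z|^2 = 2.5053
Iter 2: z = -2.1790 + -0.6332i, |z|^2 = 5.1490
Escaped at iteration 2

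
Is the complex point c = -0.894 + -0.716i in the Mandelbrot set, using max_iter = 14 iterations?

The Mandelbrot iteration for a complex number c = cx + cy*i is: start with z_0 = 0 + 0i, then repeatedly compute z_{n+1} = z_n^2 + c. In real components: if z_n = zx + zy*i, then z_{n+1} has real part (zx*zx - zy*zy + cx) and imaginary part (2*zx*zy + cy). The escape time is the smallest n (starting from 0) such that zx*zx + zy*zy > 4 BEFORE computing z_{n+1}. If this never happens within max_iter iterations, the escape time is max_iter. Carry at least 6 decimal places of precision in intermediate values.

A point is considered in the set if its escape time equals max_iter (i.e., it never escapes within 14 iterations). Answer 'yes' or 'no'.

z_0 = 0 + 0i, c = -0.8940 + -0.7160i
Iter 1: z = -0.8940 + -0.7160i, |z|^2 = 1.3119
Iter 2: z = -0.6074 + 0.5642i, |z|^2 = 0.6873
Iter 3: z = -0.8434 + -1.4014i, |z|^2 = 2.6753
Iter 4: z = -2.1467 + 1.6478i, |z|^2 = 7.3237
Escaped at iteration 4

Answer: no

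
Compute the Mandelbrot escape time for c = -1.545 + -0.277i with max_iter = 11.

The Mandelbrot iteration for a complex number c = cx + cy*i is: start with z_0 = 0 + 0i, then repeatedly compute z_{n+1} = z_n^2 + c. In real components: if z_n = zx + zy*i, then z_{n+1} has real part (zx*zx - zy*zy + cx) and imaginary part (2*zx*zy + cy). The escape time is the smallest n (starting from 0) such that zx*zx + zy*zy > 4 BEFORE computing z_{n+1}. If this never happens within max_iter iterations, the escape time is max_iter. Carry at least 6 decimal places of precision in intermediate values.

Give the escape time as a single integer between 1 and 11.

Answer: 5

Derivation:
z_0 = 0 + 0i, c = -1.5450 + -0.2770i
Iter 1: z = -1.5450 + -0.2770i, |z|^2 = 2.4638
Iter 2: z = 0.7653 + 0.5789i, |z|^2 = 0.9208
Iter 3: z = -1.2945 + 0.6091i, |z|^2 = 2.0467
Iter 4: z = -0.2403 + -1.8540i, |z|^2 = 3.4949
Iter 5: z = -4.9244 + 0.6141i, |z|^2 = 24.6267
Escaped at iteration 5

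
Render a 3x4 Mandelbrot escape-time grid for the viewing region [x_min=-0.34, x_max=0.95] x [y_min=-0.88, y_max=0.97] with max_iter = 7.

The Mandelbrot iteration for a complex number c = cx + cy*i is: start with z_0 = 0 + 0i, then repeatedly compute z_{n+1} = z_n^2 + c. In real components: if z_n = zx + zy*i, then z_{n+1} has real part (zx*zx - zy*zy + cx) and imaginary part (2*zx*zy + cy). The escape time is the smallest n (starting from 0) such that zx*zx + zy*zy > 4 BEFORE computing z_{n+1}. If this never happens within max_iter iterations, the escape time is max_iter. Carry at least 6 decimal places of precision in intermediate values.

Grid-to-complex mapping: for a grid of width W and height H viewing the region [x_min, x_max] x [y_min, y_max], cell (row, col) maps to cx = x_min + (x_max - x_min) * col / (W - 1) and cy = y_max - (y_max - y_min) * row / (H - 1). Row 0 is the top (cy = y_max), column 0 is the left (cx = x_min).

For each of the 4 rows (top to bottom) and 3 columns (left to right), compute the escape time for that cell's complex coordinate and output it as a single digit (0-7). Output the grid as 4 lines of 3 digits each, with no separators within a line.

(row=0, col=0): c = -0.3400 + 0.9700i → escape time 5
(row=0, col=1): c = 0.3050 + 0.9700i → escape time 4
(row=0, col=2): c = 0.9500 + 0.9700i → escape time 2
(row=1, col=0): c = -0.3400 + 0.3533i → escape time 7
(row=1, col=1): c = 0.3050 + 0.3533i → escape time 7
(row=1, col=2): c = 0.9500 + 0.3533i → escape time 2
(row=2, col=0): c = -0.3400 + -0.2633i → escape time 7
(row=2, col=1): c = 0.3050 + -0.2633i → escape time 7
(row=2, col=2): c = 0.9500 + -0.2633i → escape time 3
(row=3, col=0): c = -0.3400 + -0.8800i → escape time 6
(row=3, col=1): c = 0.3050 + -0.8800i → escape time 4
(row=3, col=2): c = 0.9500 + -0.8800i → escape time 2

Answer: 542
772
773
642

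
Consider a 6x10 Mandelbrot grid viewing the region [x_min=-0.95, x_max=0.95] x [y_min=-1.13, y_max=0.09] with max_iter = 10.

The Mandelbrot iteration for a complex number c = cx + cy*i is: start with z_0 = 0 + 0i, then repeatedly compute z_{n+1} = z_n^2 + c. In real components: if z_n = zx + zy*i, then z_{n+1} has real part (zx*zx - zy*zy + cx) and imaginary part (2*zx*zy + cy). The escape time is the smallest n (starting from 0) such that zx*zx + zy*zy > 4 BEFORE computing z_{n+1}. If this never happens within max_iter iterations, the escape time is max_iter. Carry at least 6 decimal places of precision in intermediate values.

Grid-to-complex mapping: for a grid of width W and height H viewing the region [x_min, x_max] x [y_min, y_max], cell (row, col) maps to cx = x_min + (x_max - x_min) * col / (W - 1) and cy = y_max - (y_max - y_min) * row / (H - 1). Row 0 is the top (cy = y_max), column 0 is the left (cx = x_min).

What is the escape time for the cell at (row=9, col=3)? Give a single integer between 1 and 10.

Answer: 3

Derivation:
z_0 = 0 + 0i, c = 0.1900 + -1.1300i
Iter 1: z = 0.1900 + -1.1300i, |z|^2 = 1.3130
Iter 2: z = -1.0508 + -1.5594i, |z|^2 = 3.5359
Iter 3: z = -1.1375 + 2.1472i, |z|^2 = 5.9046
Escaped at iteration 3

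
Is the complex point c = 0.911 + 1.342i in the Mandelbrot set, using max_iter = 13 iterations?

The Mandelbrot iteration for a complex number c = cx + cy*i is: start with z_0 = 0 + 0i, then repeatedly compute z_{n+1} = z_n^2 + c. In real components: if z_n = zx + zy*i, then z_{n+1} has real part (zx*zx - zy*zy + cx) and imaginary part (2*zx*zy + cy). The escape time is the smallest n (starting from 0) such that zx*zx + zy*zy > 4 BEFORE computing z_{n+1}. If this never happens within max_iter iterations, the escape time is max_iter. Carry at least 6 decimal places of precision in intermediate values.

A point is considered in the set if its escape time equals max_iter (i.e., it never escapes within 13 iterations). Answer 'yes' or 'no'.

Answer: no

Derivation:
z_0 = 0 + 0i, c = 0.9110 + 1.3420i
Iter 1: z = 0.9110 + 1.3420i, |z|^2 = 2.6309
Iter 2: z = -0.0600 + 3.7871i, |z|^2 = 14.3459
Escaped at iteration 2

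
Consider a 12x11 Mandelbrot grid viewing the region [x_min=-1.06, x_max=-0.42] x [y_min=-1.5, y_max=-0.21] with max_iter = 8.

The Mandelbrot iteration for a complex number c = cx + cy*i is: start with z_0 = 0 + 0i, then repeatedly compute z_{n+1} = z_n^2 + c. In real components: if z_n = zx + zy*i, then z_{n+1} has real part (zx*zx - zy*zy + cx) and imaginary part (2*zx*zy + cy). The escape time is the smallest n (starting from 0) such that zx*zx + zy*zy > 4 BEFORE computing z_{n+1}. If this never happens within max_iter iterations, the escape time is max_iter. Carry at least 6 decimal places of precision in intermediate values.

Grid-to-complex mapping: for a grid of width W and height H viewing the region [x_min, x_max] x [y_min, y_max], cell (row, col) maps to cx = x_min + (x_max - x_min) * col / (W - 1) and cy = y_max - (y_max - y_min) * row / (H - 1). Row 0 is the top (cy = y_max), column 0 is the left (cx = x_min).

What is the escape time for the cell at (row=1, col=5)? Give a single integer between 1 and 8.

z_0 = 0 + 0i, c = -0.7691 + -0.3390i
Iter 1: z = -0.7691 + -0.3390i, |z|^2 = 0.7064
Iter 2: z = -0.2925 + 0.1824i, |z|^2 = 0.1188
Iter 3: z = -0.7168 + -0.4457i, |z|^2 = 0.7125
Iter 4: z = -0.4539 + 0.3000i, |z|^2 = 0.2961
Iter 5: z = -0.6530 + -0.6114i, |z|^2 = 0.8002
Iter 6: z = -0.7164 + 0.4595i, |z|^2 = 0.7244
Iter 7: z = -0.4670 + -0.9974i, |z|^2 = 1.2129

Answer: 8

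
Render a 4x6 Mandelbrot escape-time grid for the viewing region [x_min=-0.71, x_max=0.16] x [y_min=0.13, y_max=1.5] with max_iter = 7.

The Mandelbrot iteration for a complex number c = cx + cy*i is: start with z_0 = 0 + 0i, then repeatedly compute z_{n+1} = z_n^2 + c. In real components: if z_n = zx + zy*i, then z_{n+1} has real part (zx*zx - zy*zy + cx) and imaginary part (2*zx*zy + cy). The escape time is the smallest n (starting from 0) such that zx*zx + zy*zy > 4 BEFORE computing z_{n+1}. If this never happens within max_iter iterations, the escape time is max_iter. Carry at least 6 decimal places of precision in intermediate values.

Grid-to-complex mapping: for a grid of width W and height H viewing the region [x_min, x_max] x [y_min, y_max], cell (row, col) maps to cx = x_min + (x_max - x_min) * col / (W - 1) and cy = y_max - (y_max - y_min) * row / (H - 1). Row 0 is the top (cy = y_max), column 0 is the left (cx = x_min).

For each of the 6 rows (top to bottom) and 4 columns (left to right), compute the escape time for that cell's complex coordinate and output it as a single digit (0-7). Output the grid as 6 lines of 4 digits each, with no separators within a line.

(row=0, col=0): c = -0.7100 + 1.5000i → escape time 2
(row=0, col=1): c = -0.4200 + 1.5000i → escape time 2
(row=0, col=2): c = -0.1300 + 1.5000i → escape time 2
(row=0, col=3): c = 0.1600 + 1.5000i → escape time 2
(row=1, col=0): c = -0.7100 + 1.2260i → escape time 3
(row=1, col=1): c = -0.4200 + 1.2260i → escape time 3
(row=1, col=2): c = -0.1300 + 1.2260i → escape time 3
(row=1, col=3): c = 0.1600 + 1.2260i → escape time 2
(row=2, col=0): c = -0.7100 + 0.9520i → escape time 4
(row=2, col=1): c = -0.4200 + 0.9520i → escape time 4
(row=2, col=2): c = -0.1300 + 0.9520i → escape time 7
(row=2, col=3): c = 0.1600 + 0.9520i → escape time 4
(row=3, col=0): c = -0.7100 + 0.6780i → escape time 5
(row=3, col=1): c = -0.4200 + 0.6780i → escape time 7
(row=3, col=2): c = -0.1300 + 0.6780i → escape time 7
(row=3, col=3): c = 0.1600 + 0.6780i → escape time 7
(row=4, col=0): c = -0.7100 + 0.4040i → escape time 7
(row=4, col=1): c = -0.4200 + 0.4040i → escape time 7
(row=4, col=2): c = -0.1300 + 0.4040i → escape time 7
(row=4, col=3): c = 0.1600 + 0.4040i → escape time 7
(row=5, col=0): c = -0.7100 + 0.1300i → escape time 7
(row=5, col=1): c = -0.4200 + 0.1300i → escape time 7
(row=5, col=2): c = -0.1300 + 0.1300i → escape time 7
(row=5, col=3): c = 0.1600 + 0.1300i → escape time 7

Answer: 2222
3332
4474
5777
7777
7777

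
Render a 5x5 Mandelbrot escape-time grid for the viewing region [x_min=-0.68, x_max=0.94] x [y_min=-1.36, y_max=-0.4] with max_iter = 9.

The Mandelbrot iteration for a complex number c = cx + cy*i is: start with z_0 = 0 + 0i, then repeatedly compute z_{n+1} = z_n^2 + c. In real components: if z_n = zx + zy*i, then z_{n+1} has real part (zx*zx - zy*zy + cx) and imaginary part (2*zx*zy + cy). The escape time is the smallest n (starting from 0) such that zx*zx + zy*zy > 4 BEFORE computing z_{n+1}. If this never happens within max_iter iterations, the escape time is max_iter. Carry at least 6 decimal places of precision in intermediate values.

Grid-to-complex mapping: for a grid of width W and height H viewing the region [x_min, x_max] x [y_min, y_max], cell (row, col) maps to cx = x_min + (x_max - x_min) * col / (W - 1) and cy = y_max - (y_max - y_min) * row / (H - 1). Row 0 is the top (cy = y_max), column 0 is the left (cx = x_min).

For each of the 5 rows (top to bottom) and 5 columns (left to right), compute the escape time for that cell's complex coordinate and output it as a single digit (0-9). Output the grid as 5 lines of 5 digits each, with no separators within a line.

Answer: 99942
69932
48532
34322
22222

Derivation:
(row=0, col=0): c = -0.6800 + -0.4000i → escape time 9
(row=0, col=1): c = -0.2750 + -0.4000i → escape time 9
(row=0, col=2): c = 0.1300 + -0.4000i → escape time 9
(row=0, col=3): c = 0.5350 + -0.4000i → escape time 4
(row=0, col=4): c = 0.9400 + -0.4000i → escape time 2
(row=1, col=0): c = -0.6800 + -0.6400i → escape time 6
(row=1, col=1): c = -0.2750 + -0.6400i → escape time 9
(row=1, col=2): c = 0.1300 + -0.6400i → escape time 9
(row=1, col=3): c = 0.5350 + -0.6400i → escape time 3
(row=1, col=4): c = 0.9400 + -0.6400i → escape time 2
(row=2, col=0): c = -0.6800 + -0.8800i → escape time 4
(row=2, col=1): c = -0.2750 + -0.8800i → escape time 8
(row=2, col=2): c = 0.1300 + -0.8800i → escape time 5
(row=2, col=3): c = 0.5350 + -0.8800i → escape time 3
(row=2, col=4): c = 0.9400 + -0.8800i → escape time 2
(row=3, col=0): c = -0.6800 + -1.1200i → escape time 3
(row=3, col=1): c = -0.2750 + -1.1200i → escape time 4
(row=3, col=2): c = 0.1300 + -1.1200i → escape time 3
(row=3, col=3): c = 0.5350 + -1.1200i → escape time 2
(row=3, col=4): c = 0.9400 + -1.1200i → escape time 2
(row=4, col=0): c = -0.6800 + -1.3600i → escape time 2
(row=4, col=1): c = -0.2750 + -1.3600i → escape time 2
(row=4, col=2): c = 0.1300 + -1.3600i → escape time 2
(row=4, col=3): c = 0.5350 + -1.3600i → escape time 2
(row=4, col=4): c = 0.9400 + -1.3600i → escape time 2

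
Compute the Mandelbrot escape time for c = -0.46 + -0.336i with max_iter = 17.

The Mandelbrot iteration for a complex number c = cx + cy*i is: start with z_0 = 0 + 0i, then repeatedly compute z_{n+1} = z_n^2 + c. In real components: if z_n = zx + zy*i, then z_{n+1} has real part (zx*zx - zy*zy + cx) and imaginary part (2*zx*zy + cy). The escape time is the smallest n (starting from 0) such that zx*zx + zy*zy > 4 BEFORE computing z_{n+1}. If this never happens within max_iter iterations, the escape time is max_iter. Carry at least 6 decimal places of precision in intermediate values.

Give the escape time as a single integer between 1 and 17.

Answer: 17

Derivation:
z_0 = 0 + 0i, c = -0.4600 + -0.3360i
Iter 1: z = -0.4600 + -0.3360i, |z|^2 = 0.3245
Iter 2: z = -0.3613 + -0.0269i, |z|^2 = 0.1313
Iter 3: z = -0.3302 + -0.3166i, |z|^2 = 0.2092
Iter 4: z = -0.4512 + -0.1269i, |z|^2 = 0.2197
Iter 5: z = -0.2725 + -0.2214i, |z|^2 = 0.1233
Iter 6: z = -0.4348 + -0.2153i, |z|^2 = 0.2354
Iter 7: z = -0.3173 + -0.1488i, |z|^2 = 0.1228
Iter 8: z = -0.3814 + -0.2416i, |z|^2 = 0.2039
Iter 9: z = -0.3729 + -0.1517i, |z|^2 = 0.1620
Iter 10: z = -0.3440 + -0.2229i, |z|^2 = 0.1680
Iter 11: z = -0.3913 + -0.1827i, |z|^2 = 0.1865
Iter 12: z = -0.3402 + -0.1930i, |z|^2 = 0.1530
Iter 13: z = -0.3815 + -0.2047i, |z|^2 = 0.1874
Iter 14: z = -0.3563 + -0.1798i, |z|^2 = 0.1593
Iter 15: z = -0.3654 + -0.2078i, |z|^2 = 0.1767
Iter 16: z = -0.3697 + -0.1841i, |z|^2 = 0.1706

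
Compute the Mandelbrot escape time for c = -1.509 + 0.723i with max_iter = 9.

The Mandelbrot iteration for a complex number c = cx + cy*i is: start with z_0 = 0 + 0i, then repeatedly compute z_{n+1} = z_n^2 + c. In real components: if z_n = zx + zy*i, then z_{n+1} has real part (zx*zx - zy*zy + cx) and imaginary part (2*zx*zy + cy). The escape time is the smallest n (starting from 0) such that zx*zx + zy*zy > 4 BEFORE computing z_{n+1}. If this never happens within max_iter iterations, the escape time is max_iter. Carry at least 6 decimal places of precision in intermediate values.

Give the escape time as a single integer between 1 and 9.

Answer: 3

Derivation:
z_0 = 0 + 0i, c = -1.5090 + 0.7230i
Iter 1: z = -1.5090 + 0.7230i, |z|^2 = 2.7998
Iter 2: z = 0.2454 + -1.4590i, |z|^2 = 2.1889
Iter 3: z = -3.5775 + 0.0071i, |z|^2 = 12.7987
Escaped at iteration 3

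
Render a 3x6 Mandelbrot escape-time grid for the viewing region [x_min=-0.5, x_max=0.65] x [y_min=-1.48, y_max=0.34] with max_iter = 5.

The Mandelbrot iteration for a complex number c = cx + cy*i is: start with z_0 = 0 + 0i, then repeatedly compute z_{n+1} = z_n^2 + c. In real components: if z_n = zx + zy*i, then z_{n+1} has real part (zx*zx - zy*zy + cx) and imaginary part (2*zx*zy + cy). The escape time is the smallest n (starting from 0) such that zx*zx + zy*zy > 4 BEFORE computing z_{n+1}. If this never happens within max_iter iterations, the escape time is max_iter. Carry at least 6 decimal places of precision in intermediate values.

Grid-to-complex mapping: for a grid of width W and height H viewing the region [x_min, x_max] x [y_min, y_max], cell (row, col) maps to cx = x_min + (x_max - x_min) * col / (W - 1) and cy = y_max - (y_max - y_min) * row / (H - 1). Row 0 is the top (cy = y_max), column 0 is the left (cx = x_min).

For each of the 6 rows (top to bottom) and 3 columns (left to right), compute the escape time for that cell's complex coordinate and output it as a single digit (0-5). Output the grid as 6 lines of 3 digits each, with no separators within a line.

Answer: 553
554
553
553
342
222

Derivation:
(row=0, col=0): c = -0.5000 + 0.3400i → escape time 5
(row=0, col=1): c = 0.0750 + 0.3400i → escape time 5
(row=0, col=2): c = 0.6500 + 0.3400i → escape time 3
(row=1, col=0): c = -0.5000 + -0.0240i → escape time 5
(row=1, col=1): c = 0.0750 + -0.0240i → escape time 5
(row=1, col=2): c = 0.6500 + -0.0240i → escape time 4
(row=2, col=0): c = -0.5000 + -0.3880i → escape time 5
(row=2, col=1): c = 0.0750 + -0.3880i → escape time 5
(row=2, col=2): c = 0.6500 + -0.3880i → escape time 3
(row=3, col=0): c = -0.5000 + -0.7520i → escape time 5
(row=3, col=1): c = 0.0750 + -0.7520i → escape time 5
(row=3, col=2): c = 0.6500 + -0.7520i → escape time 3
(row=4, col=0): c = -0.5000 + -1.1160i → escape time 3
(row=4, col=1): c = 0.0750 + -1.1160i → escape time 4
(row=4, col=2): c = 0.6500 + -1.1160i → escape time 2
(row=5, col=0): c = -0.5000 + -1.4800i → escape time 2
(row=5, col=1): c = 0.0750 + -1.4800i → escape time 2
(row=5, col=2): c = 0.6500 + -1.4800i → escape time 2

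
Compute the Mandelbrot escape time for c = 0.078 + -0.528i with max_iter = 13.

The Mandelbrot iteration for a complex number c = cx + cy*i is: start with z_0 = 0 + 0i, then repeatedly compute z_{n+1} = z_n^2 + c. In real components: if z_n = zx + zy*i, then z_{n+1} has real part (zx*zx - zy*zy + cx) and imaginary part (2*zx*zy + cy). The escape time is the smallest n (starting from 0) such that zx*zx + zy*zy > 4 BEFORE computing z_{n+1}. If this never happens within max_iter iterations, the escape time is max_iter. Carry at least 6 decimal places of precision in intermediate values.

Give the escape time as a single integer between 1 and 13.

z_0 = 0 + 0i, c = 0.0780 + -0.5280i
Iter 1: z = 0.0780 + -0.5280i, |z|^2 = 0.2849
Iter 2: z = -0.1947 + -0.6104i, |z|^2 = 0.4105
Iter 3: z = -0.2566 + -0.2903i, |z|^2 = 0.1502
Iter 4: z = 0.0596 + -0.3790i, |z|^2 = 0.1472
Iter 5: z = -0.0621 + -0.5732i, |z|^2 = 0.3324
Iter 6: z = -0.2467 + -0.4568i, |z|^2 = 0.2695
Iter 7: z = -0.0699 + -0.3026i, |z|^2 = 0.0965
Iter 8: z = -0.0087 + -0.4857i, |z|^2 = 0.2360
Iter 9: z = -0.1578 + -0.5195i, |z|^2 = 0.2948
Iter 10: z = -0.1670 + -0.3640i, |z|^2 = 0.1604
Iter 11: z = -0.0266 + -0.4064i, |z|^2 = 0.1659
Iter 12: z = -0.0865 + -0.5064i, |z|^2 = 0.2639

Answer: 13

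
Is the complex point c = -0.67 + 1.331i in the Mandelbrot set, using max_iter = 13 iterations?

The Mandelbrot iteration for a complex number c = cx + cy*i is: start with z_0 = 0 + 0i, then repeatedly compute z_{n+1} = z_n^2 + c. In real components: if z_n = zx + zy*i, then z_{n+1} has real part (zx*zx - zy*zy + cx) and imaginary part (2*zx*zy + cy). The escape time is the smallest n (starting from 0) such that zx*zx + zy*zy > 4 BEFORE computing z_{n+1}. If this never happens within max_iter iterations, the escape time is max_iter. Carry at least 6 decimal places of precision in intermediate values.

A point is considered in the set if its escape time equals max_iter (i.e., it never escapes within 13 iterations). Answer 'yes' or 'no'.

z_0 = 0 + 0i, c = -0.6700 + 1.3310i
Iter 1: z = -0.6700 + 1.3310i, |z|^2 = 2.2205
Iter 2: z = -1.9927 + -0.4525i, |z|^2 = 4.1755
Escaped at iteration 2

Answer: no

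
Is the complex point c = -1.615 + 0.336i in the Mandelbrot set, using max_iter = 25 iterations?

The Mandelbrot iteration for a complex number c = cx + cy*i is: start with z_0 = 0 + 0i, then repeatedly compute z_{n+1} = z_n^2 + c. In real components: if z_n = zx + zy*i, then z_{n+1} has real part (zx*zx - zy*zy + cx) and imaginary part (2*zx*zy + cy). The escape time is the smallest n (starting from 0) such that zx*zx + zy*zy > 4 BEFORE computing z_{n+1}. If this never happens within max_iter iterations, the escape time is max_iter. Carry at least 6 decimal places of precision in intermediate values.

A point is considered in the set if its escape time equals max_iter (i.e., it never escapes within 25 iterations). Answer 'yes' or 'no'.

Answer: no

Derivation:
z_0 = 0 + 0i, c = -1.6150 + 0.3360i
Iter 1: z = -1.6150 + 0.3360i, |z|^2 = 2.7211
Iter 2: z = 0.8803 + -0.7493i, |z|^2 = 1.3364
Iter 3: z = -1.4014 + -0.9832i, |z|^2 = 2.9308
Iter 4: z = -0.6177 + 3.0919i, |z|^2 = 9.9412
Escaped at iteration 4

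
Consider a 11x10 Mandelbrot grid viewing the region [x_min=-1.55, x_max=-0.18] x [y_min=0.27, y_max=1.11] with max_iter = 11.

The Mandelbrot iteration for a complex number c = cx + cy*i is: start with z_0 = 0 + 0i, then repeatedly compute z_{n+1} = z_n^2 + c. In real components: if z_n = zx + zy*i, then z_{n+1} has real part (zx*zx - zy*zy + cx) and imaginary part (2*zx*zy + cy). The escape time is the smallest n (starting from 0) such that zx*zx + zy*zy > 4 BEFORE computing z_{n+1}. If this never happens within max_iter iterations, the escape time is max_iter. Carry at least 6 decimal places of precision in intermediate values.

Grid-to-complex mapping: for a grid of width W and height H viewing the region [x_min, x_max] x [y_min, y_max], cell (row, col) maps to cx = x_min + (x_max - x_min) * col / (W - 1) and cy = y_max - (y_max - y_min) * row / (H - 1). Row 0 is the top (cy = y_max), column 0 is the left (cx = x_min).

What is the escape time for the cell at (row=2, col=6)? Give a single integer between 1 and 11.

z_0 = 0 + 0i, c = -0.7280 + 0.9233i
Iter 1: z = -0.7280 + 0.9233i, |z|^2 = 1.3825
Iter 2: z = -1.0506 + -0.4210i, |z|^2 = 1.2810
Iter 3: z = 0.1984 + 1.8080i, |z|^2 = 3.3082
Iter 4: z = -3.9575 + 1.6408i, |z|^2 = 18.3536
Escaped at iteration 4

Answer: 4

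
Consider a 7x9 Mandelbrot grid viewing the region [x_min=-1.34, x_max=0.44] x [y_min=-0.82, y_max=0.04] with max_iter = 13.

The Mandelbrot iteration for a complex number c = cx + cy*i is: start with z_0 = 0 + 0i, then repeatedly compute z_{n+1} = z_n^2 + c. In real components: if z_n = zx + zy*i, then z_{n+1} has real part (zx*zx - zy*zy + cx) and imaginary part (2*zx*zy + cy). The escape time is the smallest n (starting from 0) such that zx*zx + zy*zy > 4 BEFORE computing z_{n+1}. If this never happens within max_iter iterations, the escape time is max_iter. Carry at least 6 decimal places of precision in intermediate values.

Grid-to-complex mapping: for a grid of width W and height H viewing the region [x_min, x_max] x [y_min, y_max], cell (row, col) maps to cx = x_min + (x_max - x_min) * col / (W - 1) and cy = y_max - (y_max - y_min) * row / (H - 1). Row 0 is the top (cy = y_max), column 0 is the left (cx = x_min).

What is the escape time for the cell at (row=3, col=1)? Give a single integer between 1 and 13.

Answer: 13

Derivation:
z_0 = 0 + 0i, c = -1.0433 + -0.2825i
Iter 1: z = -1.0433 + -0.2825i, |z|^2 = 1.1684
Iter 2: z = -0.0346 + 0.3070i, |z|^2 = 0.0954
Iter 3: z = -1.1364 + -0.3037i, |z|^2 = 1.3836
Iter 4: z = 0.1558 + 0.4078i, |z|^2 = 0.1906
Iter 5: z = -1.1854 + -0.1555i, |z|^2 = 1.4293
Iter 6: z = 0.3377 + 0.0861i, |z|^2 = 0.1214
Iter 7: z = -0.9367 + -0.2244i, |z|^2 = 0.9278
Iter 8: z = -0.2162 + 0.1379i, |z|^2 = 0.0658
Iter 9: z = -1.0156 + -0.3421i, |z|^2 = 1.1485
Iter 10: z = -0.1290 + 0.4124i, |z|^2 = 0.1867
Iter 11: z = -1.1968 + -0.3889i, |z|^2 = 1.5835
Iter 12: z = 0.2377 + 0.6483i, |z|^2 = 0.4768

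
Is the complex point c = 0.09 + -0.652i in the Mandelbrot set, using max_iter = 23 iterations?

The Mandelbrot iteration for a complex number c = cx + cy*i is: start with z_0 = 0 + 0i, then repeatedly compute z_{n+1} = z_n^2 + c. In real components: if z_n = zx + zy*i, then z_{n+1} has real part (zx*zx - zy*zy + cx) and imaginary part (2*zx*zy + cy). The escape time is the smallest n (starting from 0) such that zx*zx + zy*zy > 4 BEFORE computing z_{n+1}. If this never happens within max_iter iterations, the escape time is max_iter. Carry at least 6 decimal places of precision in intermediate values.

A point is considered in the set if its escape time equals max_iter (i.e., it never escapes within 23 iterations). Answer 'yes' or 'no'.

z_0 = 0 + 0i, c = 0.0900 + -0.6520i
Iter 1: z = 0.0900 + -0.6520i, |z|^2 = 0.4332
Iter 2: z = -0.3270 + -0.7694i, |z|^2 = 0.6988
Iter 3: z = -0.3950 + -0.1488i, |z|^2 = 0.1782
Iter 4: z = 0.2239 + -0.5344i, |z|^2 = 0.3357
Iter 5: z = -0.1455 + -0.8913i, |z|^2 = 0.8155
Iter 6: z = -0.6832 + -0.3926i, |z|^2 = 0.6209
Iter 7: z = 0.4026 + -0.1155i, |z|^2 = 0.1754
Iter 8: z = 0.2387 + -0.7450i, |z|^2 = 0.6120
Iter 9: z = -0.4080 + -1.0077i, |z|^2 = 1.1820
Iter 10: z = -0.7590 + 0.1703i, |z|^2 = 0.6051
Iter 11: z = 0.6371 + -0.9106i, |z|^2 = 1.2351
Iter 12: z = -0.3333 + -1.8123i, |z|^2 = 3.3955
Iter 13: z = -3.0834 + 0.5560i, |z|^2 = 9.8164
Escaped at iteration 13

Answer: no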